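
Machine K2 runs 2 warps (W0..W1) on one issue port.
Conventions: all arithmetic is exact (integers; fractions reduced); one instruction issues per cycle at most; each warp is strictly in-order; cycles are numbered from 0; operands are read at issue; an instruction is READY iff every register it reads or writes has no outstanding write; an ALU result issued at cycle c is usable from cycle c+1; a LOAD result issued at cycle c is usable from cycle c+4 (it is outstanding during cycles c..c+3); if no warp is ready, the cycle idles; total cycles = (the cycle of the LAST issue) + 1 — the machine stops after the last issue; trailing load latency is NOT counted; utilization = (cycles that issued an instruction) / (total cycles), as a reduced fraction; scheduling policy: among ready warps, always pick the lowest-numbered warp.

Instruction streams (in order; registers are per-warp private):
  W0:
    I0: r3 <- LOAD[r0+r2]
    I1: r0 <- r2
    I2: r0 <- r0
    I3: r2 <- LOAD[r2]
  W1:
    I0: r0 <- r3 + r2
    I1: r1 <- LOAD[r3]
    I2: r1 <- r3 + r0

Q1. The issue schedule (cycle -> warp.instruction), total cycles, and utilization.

cycle 0: W0.I0
cycle 1: W0.I1
cycle 2: W0.I2
cycle 3: W0.I3
cycle 4: W1.I0
cycle 5: W1.I1
cycle 6: idle
cycle 7: idle
cycle 8: idle
cycle 9: W1.I2

Answer: 10 cycles, utilization 7/10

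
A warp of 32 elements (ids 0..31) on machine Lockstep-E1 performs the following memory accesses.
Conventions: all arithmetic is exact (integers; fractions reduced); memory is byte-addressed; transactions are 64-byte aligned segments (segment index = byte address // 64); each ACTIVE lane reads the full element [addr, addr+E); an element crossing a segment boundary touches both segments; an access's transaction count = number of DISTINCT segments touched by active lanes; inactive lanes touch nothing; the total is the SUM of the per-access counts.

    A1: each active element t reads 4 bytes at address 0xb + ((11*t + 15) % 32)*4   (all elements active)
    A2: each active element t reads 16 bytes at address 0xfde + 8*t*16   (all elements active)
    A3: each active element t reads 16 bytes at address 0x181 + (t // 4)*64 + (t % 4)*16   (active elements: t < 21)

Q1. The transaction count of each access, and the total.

A1: 3 transactions
A2: 32 transactions
A3: 6 transactions

Answer: 3,32,6; total 41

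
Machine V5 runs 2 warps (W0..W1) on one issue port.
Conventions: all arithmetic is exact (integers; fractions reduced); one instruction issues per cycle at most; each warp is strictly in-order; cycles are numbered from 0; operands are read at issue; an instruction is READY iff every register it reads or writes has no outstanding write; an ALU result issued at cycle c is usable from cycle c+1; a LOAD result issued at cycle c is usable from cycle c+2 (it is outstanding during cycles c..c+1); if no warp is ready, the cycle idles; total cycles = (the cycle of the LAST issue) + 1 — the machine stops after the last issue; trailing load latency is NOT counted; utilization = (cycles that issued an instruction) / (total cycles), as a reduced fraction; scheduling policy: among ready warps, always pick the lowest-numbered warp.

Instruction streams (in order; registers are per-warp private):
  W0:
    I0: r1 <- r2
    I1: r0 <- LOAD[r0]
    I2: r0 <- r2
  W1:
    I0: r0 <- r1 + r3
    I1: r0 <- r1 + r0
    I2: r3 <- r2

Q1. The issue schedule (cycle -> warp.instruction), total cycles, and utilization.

cycle 0: W0.I0
cycle 1: W0.I1
cycle 2: W1.I0
cycle 3: W0.I2
cycle 4: W1.I1
cycle 5: W1.I2

Answer: 6 cycles, utilization 1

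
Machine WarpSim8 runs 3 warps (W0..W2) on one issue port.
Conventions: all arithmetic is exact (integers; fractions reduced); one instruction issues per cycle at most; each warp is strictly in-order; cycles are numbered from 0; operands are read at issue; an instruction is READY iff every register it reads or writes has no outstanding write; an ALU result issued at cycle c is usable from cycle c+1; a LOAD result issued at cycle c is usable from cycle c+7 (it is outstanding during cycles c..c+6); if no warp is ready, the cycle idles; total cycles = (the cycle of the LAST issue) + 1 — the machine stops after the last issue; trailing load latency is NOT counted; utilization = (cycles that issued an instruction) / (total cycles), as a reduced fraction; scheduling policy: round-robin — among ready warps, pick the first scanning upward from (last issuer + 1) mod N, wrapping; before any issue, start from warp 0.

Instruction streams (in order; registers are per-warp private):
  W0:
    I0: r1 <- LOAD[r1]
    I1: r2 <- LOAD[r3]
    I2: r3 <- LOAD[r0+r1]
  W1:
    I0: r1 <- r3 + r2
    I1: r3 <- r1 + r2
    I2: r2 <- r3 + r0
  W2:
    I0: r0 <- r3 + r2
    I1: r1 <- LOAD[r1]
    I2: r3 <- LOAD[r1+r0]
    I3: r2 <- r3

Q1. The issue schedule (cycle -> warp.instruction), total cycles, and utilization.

cycle 0: W0.I0
cycle 1: W1.I0
cycle 2: W2.I0
cycle 3: W0.I1
cycle 4: W1.I1
cycle 5: W2.I1
cycle 6: W1.I2
cycle 7: W0.I2
cycle 8: idle
cycle 9: idle
cycle 10: idle
cycle 11: idle
cycle 12: W2.I2
cycle 13: idle
cycle 14: idle
cycle 15: idle
cycle 16: idle
cycle 17: idle
cycle 18: idle
cycle 19: W2.I3

Answer: 20 cycles, utilization 1/2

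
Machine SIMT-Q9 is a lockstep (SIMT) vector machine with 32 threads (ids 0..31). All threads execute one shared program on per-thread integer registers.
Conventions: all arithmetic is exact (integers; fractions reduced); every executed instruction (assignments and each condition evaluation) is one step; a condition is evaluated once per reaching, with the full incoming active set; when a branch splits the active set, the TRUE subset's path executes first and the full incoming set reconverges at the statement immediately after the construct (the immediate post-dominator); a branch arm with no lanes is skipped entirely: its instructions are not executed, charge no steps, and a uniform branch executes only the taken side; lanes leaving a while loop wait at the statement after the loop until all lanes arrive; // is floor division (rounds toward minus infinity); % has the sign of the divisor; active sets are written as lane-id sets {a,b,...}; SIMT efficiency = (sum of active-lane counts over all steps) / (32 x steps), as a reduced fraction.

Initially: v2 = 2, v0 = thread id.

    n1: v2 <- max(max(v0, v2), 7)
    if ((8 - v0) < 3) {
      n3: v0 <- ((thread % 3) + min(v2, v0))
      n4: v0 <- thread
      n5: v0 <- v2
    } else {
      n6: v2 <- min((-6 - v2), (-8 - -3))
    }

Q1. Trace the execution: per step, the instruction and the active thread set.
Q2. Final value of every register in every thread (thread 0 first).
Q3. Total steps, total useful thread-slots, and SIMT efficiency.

step 0: v2 <- max(max(v0, v2), 7)    {0,1,2,3,4,5,6,7,8,9,10,11,12,13,14,15,16,17,18,19,20,21,22,23,24,25,26,27,28,29,30,31}
step 1: eval ((8 - v0) < 3)          {0,1,2,3,4,5,6,7,8,9,10,11,12,13,14,15,16,17,18,19,20,21,22,23,24,25,26,27,28,29,30,31}
step 2: v0 <- ((thread % 3) + min(v2, v0)) {6,7,8,9,10,11,12,13,14,15,16,17,18,19,20,21,22,23,24,25,26,27,28,29,30,31}
step 3: v0 <- thread                 {6,7,8,9,10,11,12,13,14,15,16,17,18,19,20,21,22,23,24,25,26,27,28,29,30,31}
step 4: v0 <- v2                     {6,7,8,9,10,11,12,13,14,15,16,17,18,19,20,21,22,23,24,25,26,27,28,29,30,31}
step 5: v2 <- min((-6 - v2), (-8 - -3)) {0,1,2,3,4,5}

Answer: 6 steps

v2: -13,-13,-13,-13,-13,-13,7,7,8,9,10,11,12,13,14,15,16,17,18,19,20,21,22,23,24,25,26,27,28,29,30,31
v0: 0,1,2,3,4,5,7,7,8,9,10,11,12,13,14,15,16,17,18,19,20,21,22,23,24,25,26,27,28,29,30,31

steps = 6; useful = 148; efficiency = 148/192 = 37/48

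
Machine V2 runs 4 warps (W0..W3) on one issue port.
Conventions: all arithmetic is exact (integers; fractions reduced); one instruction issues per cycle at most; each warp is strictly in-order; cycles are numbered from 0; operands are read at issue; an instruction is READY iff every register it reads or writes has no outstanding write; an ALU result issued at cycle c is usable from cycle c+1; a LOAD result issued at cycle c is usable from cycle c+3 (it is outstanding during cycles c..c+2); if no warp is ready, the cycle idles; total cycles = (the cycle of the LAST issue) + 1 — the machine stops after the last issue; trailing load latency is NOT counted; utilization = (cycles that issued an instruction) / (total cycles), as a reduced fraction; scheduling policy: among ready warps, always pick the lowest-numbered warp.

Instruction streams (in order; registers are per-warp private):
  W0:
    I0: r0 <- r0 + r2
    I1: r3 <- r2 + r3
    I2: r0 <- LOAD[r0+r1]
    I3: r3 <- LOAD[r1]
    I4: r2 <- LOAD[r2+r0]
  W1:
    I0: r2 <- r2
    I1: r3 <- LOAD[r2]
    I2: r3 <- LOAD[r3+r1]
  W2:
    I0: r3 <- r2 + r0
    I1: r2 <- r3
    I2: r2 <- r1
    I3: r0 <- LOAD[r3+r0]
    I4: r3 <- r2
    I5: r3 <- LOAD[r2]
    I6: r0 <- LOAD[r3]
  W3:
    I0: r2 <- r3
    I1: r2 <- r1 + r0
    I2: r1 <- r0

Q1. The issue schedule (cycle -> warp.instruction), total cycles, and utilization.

cycle 0: W0.I0
cycle 1: W0.I1
cycle 2: W0.I2
cycle 3: W0.I3
cycle 4: W1.I0
cycle 5: W0.I4
cycle 6: W1.I1
cycle 7: W2.I0
cycle 8: W2.I1
cycle 9: W1.I2
cycle 10: W2.I2
cycle 11: W2.I3
cycle 12: W2.I4
cycle 13: W2.I5
cycle 14: W3.I0
cycle 15: W3.I1
cycle 16: W2.I6
cycle 17: W3.I2

Answer: 18 cycles, utilization 1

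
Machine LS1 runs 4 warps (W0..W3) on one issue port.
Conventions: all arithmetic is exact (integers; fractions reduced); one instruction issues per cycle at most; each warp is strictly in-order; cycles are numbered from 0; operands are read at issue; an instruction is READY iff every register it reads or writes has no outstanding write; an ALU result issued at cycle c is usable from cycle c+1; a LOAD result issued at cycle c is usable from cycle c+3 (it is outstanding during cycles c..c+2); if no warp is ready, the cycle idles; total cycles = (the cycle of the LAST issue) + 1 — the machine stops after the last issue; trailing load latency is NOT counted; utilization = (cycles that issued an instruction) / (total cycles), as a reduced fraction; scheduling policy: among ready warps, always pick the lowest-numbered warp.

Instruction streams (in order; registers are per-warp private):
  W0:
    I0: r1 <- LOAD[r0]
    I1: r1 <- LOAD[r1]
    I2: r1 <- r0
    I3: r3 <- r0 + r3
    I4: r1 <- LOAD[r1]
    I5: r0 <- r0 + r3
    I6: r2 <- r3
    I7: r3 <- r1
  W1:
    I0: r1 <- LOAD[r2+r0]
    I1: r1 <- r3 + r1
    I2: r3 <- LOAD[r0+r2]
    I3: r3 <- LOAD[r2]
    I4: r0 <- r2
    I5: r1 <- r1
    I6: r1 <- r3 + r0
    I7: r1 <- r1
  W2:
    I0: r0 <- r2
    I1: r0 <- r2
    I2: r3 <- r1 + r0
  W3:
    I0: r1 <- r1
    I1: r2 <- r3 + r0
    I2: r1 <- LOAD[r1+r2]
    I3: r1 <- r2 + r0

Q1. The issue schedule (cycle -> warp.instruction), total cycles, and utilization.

cycle 0: W0.I0
cycle 1: W1.I0
cycle 2: W2.I0
cycle 3: W0.I1
cycle 4: W1.I1
cycle 5: W1.I2
cycle 6: W0.I2
cycle 7: W0.I3
cycle 8: W0.I4
cycle 9: W0.I5
cycle 10: W0.I6
cycle 11: W0.I7
cycle 12: W1.I3
cycle 13: W1.I4
cycle 14: W1.I5
cycle 15: W1.I6
cycle 16: W1.I7
cycle 17: W2.I1
cycle 18: W2.I2
cycle 19: W3.I0
cycle 20: W3.I1
cycle 21: W3.I2
cycle 22: idle
cycle 23: idle
cycle 24: W3.I3

Answer: 25 cycles, utilization 23/25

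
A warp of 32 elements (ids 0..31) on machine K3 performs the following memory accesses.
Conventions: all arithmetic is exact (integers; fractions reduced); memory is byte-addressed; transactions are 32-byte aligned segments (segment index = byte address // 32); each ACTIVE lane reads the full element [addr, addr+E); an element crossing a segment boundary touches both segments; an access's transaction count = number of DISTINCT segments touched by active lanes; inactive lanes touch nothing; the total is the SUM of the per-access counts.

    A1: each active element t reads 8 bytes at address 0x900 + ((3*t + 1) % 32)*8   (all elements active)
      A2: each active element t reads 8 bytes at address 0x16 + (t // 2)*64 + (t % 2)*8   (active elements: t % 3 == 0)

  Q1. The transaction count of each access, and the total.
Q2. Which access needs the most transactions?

A1: 8 transactions
A2: 16 transactions

Answer: 8,16; total 24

Answer: A2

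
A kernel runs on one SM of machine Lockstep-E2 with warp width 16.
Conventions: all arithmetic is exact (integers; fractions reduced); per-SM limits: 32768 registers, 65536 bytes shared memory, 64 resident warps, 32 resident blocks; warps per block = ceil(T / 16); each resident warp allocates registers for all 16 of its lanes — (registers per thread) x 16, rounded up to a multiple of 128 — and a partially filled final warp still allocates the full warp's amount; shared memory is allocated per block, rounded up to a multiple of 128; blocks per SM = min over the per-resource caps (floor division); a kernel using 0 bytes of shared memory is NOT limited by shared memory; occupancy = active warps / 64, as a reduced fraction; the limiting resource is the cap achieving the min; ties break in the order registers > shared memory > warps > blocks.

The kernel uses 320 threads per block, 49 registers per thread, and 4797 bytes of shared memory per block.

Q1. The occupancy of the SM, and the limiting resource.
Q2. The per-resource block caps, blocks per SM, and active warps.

Answer: occupancy 5/16, limited by registers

registers: 1 block
shared memory: 13 blocks
warps: 3 blocks
blocks: 32 blocks

Answer: 1 block, 20 active warps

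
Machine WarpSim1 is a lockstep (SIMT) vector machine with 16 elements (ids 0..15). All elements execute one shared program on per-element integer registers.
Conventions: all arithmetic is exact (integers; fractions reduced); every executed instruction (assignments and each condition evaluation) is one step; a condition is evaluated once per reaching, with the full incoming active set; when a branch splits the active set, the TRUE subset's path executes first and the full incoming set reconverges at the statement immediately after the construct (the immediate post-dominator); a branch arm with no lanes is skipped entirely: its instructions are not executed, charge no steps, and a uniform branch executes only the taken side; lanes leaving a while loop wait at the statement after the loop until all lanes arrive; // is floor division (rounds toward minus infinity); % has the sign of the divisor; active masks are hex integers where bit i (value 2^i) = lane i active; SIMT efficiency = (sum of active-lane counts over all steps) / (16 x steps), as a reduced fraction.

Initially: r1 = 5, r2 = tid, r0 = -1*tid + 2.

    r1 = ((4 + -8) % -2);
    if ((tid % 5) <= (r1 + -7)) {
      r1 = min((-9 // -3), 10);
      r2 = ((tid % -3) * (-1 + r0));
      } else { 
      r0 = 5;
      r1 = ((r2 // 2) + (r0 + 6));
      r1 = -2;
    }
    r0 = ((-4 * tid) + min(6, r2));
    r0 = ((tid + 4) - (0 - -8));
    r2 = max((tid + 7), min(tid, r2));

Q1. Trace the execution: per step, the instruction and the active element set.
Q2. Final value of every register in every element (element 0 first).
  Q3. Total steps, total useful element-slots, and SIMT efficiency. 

step 0: r1 <- ((4 + -8) % -2)        0xffff
step 1: eval ((tid % 5) <= (r1 + -7)) 0xffff
step 2: r0 <- 5                      0xffff
step 3: r1 <- ((r2 // 2) + (r0 + 6)) 0xffff
step 4: r1 <- -2                     0xffff
step 5: r0 <- ((-4 * tid) + min(6, r2)) 0xffff
step 6: r0 <- ((tid + 4) - (0 - -8)) 0xffff
step 7: r2 <- max((tid + 7), min(tid, r2)) 0xffff

Answer: 8 steps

r1: -2,-2,-2,-2,-2,-2,-2,-2,-2,-2,-2,-2,-2,-2,-2,-2
r2: 7,8,9,10,11,12,13,14,15,16,17,18,19,20,21,22
r0: -4,-3,-2,-1,0,1,2,3,4,5,6,7,8,9,10,11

steps = 8; useful = 128; efficiency = 128/128 = 1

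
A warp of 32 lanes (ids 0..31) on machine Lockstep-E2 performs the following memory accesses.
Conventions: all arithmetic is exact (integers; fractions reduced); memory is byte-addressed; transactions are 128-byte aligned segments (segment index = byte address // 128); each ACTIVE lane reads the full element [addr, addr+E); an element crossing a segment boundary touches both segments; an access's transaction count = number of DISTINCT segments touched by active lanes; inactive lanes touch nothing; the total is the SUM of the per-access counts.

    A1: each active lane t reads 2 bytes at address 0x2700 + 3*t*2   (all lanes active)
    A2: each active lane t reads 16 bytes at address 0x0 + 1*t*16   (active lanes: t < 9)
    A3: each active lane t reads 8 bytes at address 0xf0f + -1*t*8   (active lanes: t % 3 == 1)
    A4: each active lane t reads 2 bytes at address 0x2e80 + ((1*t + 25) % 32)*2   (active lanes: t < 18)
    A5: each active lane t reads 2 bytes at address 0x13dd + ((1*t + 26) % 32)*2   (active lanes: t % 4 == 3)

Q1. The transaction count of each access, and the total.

A1: 2 transactions
A2: 2 transactions
A3: 3 transactions
A4: 1 transaction
A5: 2 transactions

Answer: 2,2,3,1,2; total 10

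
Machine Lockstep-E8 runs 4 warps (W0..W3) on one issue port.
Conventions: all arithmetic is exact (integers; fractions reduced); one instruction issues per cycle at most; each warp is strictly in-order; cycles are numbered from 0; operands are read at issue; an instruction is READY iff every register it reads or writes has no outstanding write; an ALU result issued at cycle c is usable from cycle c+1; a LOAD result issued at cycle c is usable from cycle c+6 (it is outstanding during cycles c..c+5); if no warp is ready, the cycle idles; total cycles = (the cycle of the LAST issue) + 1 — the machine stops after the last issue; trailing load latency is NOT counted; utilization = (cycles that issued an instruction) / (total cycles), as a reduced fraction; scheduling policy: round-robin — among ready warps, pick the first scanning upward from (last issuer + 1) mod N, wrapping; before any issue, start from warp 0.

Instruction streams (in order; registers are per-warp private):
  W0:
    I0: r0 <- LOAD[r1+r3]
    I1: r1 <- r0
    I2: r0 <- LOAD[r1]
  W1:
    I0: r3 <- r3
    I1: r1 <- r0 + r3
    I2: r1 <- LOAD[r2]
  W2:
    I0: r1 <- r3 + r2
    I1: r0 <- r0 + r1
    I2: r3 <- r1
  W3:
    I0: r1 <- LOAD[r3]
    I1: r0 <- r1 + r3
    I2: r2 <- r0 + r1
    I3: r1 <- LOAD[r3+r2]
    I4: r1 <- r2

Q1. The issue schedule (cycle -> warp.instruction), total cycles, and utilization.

cycle 0: W0.I0
cycle 1: W1.I0
cycle 2: W2.I0
cycle 3: W3.I0
cycle 4: W1.I1
cycle 5: W2.I1
cycle 6: W0.I1
cycle 7: W1.I2
cycle 8: W2.I2
cycle 9: W3.I1
cycle 10: W0.I2
cycle 11: W3.I2
cycle 12: W3.I3
cycle 13: idle
cycle 14: idle
cycle 15: idle
cycle 16: idle
cycle 17: idle
cycle 18: W3.I4

Answer: 19 cycles, utilization 14/19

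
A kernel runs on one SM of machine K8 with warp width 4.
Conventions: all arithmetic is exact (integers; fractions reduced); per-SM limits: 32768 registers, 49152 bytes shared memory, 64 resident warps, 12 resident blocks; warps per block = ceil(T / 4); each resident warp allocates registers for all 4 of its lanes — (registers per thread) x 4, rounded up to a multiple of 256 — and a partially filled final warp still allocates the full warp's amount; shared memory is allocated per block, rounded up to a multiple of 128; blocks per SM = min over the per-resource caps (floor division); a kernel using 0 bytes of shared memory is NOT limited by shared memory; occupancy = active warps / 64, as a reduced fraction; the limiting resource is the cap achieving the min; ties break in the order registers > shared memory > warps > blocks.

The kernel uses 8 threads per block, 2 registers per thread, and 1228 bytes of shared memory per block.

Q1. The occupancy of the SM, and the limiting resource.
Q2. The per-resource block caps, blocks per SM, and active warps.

Answer: occupancy 3/8, limited by blocks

registers: 64 blocks
shared memory: 38 blocks
warps: 32 blocks
blocks: 12 blocks

Answer: 12 blocks, 24 active warps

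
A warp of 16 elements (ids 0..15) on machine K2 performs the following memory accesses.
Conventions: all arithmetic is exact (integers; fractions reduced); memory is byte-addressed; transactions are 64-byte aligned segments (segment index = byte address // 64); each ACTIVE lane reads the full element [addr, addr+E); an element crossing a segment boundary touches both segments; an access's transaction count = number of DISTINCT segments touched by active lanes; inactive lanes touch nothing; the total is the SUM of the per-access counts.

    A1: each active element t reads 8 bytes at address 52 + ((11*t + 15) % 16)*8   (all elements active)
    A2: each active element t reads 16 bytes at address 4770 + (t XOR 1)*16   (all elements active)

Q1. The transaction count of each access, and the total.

A1: 3 transactions
A2: 5 transactions

Answer: 3,5; total 8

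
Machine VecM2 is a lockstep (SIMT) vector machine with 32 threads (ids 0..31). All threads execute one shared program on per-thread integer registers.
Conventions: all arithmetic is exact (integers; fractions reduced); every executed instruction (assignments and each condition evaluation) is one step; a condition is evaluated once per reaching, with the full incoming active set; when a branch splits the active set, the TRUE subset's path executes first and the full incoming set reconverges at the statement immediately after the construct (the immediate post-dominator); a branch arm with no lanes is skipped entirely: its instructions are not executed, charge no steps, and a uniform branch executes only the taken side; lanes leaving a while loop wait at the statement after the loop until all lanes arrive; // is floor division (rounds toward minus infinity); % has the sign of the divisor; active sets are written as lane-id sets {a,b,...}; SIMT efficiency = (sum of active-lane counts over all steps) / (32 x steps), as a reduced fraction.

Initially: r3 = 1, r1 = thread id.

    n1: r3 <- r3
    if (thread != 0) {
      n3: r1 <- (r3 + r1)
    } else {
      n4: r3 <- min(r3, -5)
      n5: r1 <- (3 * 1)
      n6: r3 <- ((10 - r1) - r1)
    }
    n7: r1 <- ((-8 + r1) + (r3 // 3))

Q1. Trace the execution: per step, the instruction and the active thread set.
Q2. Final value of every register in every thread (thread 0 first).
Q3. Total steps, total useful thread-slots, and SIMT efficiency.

step 0: r3 <- r3                     {0,1,2,3,4,5,6,7,8,9,10,11,12,13,14,15,16,17,18,19,20,21,22,23,24,25,26,27,28,29,30,31}
step 1: eval (thread != 0)           {0,1,2,3,4,5,6,7,8,9,10,11,12,13,14,15,16,17,18,19,20,21,22,23,24,25,26,27,28,29,30,31}
step 2: r1 <- (r3 + r1)              {1,2,3,4,5,6,7,8,9,10,11,12,13,14,15,16,17,18,19,20,21,22,23,24,25,26,27,28,29,30,31}
step 3: r3 <- min(r3, -5)            {0}
step 4: r1 <- (3 * 1)                {0}
step 5: r3 <- ((10 - r1) - r1)       {0}
step 6: r1 <- ((-8 + r1) + (r3 // 3)) {0,1,2,3,4,5,6,7,8,9,10,11,12,13,14,15,16,17,18,19,20,21,22,23,24,25,26,27,28,29,30,31}

Answer: 7 steps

r3: 4,1,1,1,1,1,1,1,1,1,1,1,1,1,1,1,1,1,1,1,1,1,1,1,1,1,1,1,1,1,1,1
r1: -4,-6,-5,-4,-3,-2,-1,0,1,2,3,4,5,6,7,8,9,10,11,12,13,14,15,16,17,18,19,20,21,22,23,24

steps = 7; useful = 130; efficiency = 130/224 = 65/112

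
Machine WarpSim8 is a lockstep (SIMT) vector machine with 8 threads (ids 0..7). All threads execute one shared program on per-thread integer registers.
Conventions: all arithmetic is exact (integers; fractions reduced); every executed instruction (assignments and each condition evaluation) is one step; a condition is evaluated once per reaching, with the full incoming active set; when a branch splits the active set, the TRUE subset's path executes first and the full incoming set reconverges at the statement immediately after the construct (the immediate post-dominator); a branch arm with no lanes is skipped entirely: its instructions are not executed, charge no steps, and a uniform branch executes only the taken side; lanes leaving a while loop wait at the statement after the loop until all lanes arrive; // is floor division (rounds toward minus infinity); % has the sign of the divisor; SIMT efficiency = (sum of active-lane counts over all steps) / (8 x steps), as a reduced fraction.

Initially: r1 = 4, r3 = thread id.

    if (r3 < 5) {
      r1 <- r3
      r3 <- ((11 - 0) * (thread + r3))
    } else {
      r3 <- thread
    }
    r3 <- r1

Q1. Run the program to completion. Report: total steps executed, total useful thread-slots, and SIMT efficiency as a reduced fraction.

Answer: 5 steps, 29 useful, 29/40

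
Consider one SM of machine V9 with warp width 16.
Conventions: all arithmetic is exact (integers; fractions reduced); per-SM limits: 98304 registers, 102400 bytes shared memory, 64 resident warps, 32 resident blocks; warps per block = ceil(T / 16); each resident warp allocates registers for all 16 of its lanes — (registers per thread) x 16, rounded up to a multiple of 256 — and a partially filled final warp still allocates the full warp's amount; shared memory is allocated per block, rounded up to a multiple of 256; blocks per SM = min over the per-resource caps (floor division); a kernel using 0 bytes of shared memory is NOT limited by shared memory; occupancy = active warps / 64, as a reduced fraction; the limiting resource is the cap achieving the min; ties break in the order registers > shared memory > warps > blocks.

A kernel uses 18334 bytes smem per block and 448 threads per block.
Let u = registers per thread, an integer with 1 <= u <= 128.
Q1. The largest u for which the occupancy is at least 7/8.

Answer: u = 96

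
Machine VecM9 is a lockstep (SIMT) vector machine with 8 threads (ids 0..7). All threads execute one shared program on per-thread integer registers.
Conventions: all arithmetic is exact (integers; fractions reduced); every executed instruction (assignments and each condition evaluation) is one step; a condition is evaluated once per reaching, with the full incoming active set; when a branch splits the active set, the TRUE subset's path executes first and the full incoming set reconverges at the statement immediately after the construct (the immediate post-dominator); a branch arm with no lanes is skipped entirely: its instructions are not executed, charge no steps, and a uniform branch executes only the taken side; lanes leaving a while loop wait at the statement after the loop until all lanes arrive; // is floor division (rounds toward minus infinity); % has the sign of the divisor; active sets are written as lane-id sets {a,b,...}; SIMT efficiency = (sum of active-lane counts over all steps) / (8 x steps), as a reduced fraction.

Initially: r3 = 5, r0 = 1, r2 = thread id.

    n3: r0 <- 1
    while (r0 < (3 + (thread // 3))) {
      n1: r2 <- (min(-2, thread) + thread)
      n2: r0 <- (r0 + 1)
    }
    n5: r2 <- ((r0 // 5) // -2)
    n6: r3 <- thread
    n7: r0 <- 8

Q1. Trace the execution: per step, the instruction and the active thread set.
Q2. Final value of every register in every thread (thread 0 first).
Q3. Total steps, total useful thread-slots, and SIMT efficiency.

step 0: r0 <- 1                      {0,1,2,3,4,5,6,7}
step 1: eval (r0 < (3 + (thread // 3))) {0,1,2,3,4,5,6,7}
step 2: r2 <- (min(-2, thread) + thread) {0,1,2,3,4,5,6,7}
step 3: r0 <- (r0 + 1)               {0,1,2,3,4,5,6,7}
step 4: eval (r0 < (3 + (thread // 3))) {0,1,2,3,4,5,6,7}
step 5: r2 <- (min(-2, thread) + thread) {0,1,2,3,4,5,6,7}
step 6: r0 <- (r0 + 1)               {0,1,2,3,4,5,6,7}
step 7: eval (r0 < (3 + (thread // 3))) {0,1,2,3,4,5,6,7}
step 8: r2 <- (min(-2, thread) + thread) {3,4,5,6,7}
step 9: r0 <- (r0 + 1)               {3,4,5,6,7}
step 10: eval (r0 < (3 + (thread // 3))) {3,4,5,6,7}
step 11: r2 <- (min(-2, thread) + thread) {6,7}
step 12: r0 <- (r0 + 1)               {6,7}
step 13: eval (r0 < (3 + (thread // 3))) {6,7}
step 14: r2 <- ((r0 // 5) // -2)      {0,1,2,3,4,5,6,7}
step 15: r3 <- thread                 {0,1,2,3,4,5,6,7}
step 16: r0 <- 8                      {0,1,2,3,4,5,6,7}

Answer: 17 steps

r3: 0,1,2,3,4,5,6,7
r0: 8,8,8,8,8,8,8,8
r2: 0,0,0,0,0,0,-1,-1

steps = 17; useful = 109; efficiency = 109/136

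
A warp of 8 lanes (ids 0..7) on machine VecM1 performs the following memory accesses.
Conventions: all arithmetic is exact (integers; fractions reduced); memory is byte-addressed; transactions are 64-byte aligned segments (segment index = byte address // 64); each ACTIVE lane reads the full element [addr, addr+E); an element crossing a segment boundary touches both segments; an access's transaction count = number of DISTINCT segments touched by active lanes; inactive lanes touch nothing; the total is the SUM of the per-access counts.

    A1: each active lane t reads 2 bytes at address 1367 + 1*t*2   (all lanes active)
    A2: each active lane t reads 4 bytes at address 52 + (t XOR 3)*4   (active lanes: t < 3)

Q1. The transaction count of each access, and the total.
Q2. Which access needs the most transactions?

A1: 1 transaction
A2: 2 transactions

Answer: 1,2; total 3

Answer: A2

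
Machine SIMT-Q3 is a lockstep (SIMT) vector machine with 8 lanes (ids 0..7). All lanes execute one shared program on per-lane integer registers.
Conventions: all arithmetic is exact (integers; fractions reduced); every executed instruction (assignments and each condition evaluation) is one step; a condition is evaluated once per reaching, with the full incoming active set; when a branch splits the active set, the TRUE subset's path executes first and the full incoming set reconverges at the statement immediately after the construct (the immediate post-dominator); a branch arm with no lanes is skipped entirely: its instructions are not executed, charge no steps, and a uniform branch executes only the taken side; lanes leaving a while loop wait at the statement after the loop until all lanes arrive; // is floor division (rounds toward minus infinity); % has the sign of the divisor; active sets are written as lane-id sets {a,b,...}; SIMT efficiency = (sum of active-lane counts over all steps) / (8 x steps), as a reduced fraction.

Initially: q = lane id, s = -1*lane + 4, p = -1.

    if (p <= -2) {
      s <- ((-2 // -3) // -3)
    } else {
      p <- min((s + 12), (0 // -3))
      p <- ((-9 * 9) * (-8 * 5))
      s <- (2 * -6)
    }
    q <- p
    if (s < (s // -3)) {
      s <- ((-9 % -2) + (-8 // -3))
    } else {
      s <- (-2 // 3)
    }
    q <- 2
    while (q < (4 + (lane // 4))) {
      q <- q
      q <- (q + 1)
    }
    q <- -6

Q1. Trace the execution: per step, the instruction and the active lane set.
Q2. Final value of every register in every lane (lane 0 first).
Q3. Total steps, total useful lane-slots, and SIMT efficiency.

step 0: eval (p <= -2)               {0,1,2,3,4,5,6,7}
step 1: p <- min((s + 12), (0 // -3)) {0,1,2,3,4,5,6,7}
step 2: p <- ((-9 * 9) * (-8 * 5))   {0,1,2,3,4,5,6,7}
step 3: s <- (2 * -6)                {0,1,2,3,4,5,6,7}
step 4: q <- p                       {0,1,2,3,4,5,6,7}
step 5: eval (s < (s // -3))         {0,1,2,3,4,5,6,7}
step 6: s <- ((-9 % -2) + (-8 // -3)) {0,1,2,3,4,5,6,7}
step 7: q <- 2                       {0,1,2,3,4,5,6,7}
step 8: eval (q < (4 + (lane // 4))) {0,1,2,3,4,5,6,7}
step 9: q <- q                       {0,1,2,3,4,5,6,7}
step 10: q <- (q + 1)                 {0,1,2,3,4,5,6,7}
step 11: eval (q < (4 + (lane // 4))) {0,1,2,3,4,5,6,7}
step 12: q <- q                       {0,1,2,3,4,5,6,7}
step 13: q <- (q + 1)                 {0,1,2,3,4,5,6,7}
step 14: eval (q < (4 + (lane // 4))) {0,1,2,3,4,5,6,7}
step 15: q <- q                       {4,5,6,7}
step 16: q <- (q + 1)                 {4,5,6,7}
step 17: eval (q < (4 + (lane // 4))) {4,5,6,7}
step 18: q <- -6                      {0,1,2,3,4,5,6,7}

Answer: 19 steps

q: -6,-6,-6,-6,-6,-6,-6,-6
s: 1,1,1,1,1,1,1,1
p: 3240,3240,3240,3240,3240,3240,3240,3240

steps = 19; useful = 140; efficiency = 140/152 = 35/38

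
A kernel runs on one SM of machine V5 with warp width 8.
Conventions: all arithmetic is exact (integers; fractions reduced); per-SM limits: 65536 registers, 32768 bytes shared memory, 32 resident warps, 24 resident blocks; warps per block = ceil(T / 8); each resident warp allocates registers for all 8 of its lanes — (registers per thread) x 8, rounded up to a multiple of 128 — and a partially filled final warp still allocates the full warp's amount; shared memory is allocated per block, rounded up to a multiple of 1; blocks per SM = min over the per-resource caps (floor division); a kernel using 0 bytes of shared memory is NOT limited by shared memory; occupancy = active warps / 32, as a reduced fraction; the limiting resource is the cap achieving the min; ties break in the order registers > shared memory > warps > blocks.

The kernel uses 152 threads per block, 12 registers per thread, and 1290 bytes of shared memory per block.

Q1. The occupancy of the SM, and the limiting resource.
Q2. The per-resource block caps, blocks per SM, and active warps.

Answer: occupancy 19/32, limited by warps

registers: 26 blocks
shared memory: 25 blocks
warps: 1 block
blocks: 24 blocks

Answer: 1 block, 19 active warps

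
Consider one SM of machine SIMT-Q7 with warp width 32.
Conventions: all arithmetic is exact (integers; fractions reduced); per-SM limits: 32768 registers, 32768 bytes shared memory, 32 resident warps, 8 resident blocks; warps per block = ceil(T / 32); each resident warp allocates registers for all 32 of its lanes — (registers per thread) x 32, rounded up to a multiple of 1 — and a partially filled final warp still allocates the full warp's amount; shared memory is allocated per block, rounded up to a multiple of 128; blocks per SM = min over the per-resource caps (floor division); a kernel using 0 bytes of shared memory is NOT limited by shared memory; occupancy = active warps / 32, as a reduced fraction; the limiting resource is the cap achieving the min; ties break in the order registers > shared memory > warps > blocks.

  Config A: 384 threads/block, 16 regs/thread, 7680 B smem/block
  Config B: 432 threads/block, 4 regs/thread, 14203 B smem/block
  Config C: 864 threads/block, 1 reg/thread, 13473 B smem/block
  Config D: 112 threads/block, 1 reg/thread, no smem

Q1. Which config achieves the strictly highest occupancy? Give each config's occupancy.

occupancies: A 3/4, B 7/8, C 27/32, D 1

Answer: D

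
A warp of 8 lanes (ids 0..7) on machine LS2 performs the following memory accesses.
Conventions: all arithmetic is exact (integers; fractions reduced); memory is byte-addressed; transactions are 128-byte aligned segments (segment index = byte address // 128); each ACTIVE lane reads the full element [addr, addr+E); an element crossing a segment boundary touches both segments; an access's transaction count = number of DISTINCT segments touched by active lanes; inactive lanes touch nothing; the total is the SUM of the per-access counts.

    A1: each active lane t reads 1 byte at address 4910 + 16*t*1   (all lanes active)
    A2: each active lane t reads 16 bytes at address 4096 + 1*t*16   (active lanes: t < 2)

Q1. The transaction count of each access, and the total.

A1: 2 transactions
A2: 1 transaction

Answer: 2,1; total 3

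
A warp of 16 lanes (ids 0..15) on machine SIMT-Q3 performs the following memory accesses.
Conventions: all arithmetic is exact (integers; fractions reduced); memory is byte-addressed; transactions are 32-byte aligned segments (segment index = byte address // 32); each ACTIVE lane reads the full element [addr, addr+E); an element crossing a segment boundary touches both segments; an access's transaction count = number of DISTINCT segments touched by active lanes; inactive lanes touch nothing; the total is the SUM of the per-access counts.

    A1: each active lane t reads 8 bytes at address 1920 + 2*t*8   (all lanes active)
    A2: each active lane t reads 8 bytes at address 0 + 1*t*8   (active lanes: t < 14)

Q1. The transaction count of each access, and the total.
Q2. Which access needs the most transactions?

A1: 8 transactions
A2: 4 transactions

Answer: 8,4; total 12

Answer: A1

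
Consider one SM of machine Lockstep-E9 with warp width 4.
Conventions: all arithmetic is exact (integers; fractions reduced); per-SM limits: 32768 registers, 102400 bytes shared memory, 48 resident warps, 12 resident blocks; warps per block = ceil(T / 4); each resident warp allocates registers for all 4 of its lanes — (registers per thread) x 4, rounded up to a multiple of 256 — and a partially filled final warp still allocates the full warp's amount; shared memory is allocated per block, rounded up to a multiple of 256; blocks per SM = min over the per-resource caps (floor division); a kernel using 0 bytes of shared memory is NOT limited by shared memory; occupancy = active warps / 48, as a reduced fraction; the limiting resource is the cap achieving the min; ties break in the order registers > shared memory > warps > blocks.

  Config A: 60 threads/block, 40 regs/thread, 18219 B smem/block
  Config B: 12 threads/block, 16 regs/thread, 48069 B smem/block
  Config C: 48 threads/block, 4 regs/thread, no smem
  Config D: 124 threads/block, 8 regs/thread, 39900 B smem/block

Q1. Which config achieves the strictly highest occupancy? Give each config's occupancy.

occupancies: A 15/16, B 1/8, C 1, D 31/48

Answer: C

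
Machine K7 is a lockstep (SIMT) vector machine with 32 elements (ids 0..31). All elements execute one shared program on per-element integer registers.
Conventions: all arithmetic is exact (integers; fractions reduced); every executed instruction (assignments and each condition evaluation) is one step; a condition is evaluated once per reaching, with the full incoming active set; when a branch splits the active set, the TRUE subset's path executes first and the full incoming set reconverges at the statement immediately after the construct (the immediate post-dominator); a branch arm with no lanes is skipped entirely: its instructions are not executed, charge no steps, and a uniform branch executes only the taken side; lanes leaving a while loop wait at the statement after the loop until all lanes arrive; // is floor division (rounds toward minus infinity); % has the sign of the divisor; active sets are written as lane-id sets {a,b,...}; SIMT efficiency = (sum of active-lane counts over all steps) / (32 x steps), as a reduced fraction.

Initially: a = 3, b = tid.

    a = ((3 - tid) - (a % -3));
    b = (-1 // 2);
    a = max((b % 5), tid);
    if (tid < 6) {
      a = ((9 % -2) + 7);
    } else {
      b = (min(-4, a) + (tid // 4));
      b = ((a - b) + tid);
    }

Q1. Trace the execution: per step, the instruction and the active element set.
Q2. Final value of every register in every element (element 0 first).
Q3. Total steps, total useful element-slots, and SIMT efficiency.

step 0: a <- ((3 - tid) - (a % -3))  {0,1,2,3,4,5,6,7,8,9,10,11,12,13,14,15,16,17,18,19,20,21,22,23,24,25,26,27,28,29,30,31}
step 1: b <- (-1 // 2)               {0,1,2,3,4,5,6,7,8,9,10,11,12,13,14,15,16,17,18,19,20,21,22,23,24,25,26,27,28,29,30,31}
step 2: a <- max((b % 5), tid)       {0,1,2,3,4,5,6,7,8,9,10,11,12,13,14,15,16,17,18,19,20,21,22,23,24,25,26,27,28,29,30,31}
step 3: eval (tid < 6)               {0,1,2,3,4,5,6,7,8,9,10,11,12,13,14,15,16,17,18,19,20,21,22,23,24,25,26,27,28,29,30,31}
step 4: a <- ((9 % -2) + 7)          {0,1,2,3,4,5}
step 5: b <- (min(-4, a) + (tid // 4)) {6,7,8,9,10,11,12,13,14,15,16,17,18,19,20,21,22,23,24,25,26,27,28,29,30,31}
step 6: b <- ((a - b) + tid)         {6,7,8,9,10,11,12,13,14,15,16,17,18,19,20,21,22,23,24,25,26,27,28,29,30,31}

Answer: 7 steps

a: 6,6,6,6,6,6,6,7,8,9,10,11,12,13,14,15,16,17,18,19,20,21,22,23,24,25,26,27,28,29,30,31
b: -1,-1,-1,-1,-1,-1,15,17,18,20,22,24,25,27,29,31,32,34,36,38,39,41,43,45,46,48,50,52,53,55,57,59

steps = 7; useful = 186; efficiency = 186/224 = 93/112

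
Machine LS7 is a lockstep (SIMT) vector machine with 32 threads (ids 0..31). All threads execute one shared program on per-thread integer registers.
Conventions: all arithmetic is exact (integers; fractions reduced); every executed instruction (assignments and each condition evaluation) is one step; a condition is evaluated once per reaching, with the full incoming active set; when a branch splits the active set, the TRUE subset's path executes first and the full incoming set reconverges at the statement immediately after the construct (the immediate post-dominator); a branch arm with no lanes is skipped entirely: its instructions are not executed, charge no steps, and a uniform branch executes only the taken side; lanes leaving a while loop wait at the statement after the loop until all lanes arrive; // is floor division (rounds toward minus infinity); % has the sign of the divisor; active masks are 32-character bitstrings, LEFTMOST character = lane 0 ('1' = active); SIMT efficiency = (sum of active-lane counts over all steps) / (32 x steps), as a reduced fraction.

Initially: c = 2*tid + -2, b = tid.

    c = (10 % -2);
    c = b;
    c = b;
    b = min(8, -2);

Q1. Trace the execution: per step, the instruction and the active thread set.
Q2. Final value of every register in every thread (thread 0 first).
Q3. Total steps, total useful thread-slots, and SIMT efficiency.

step 0: c <- (10 % -2)               11111111111111111111111111111111
step 1: c <- b                       11111111111111111111111111111111
step 2: c <- b                       11111111111111111111111111111111
step 3: b <- min(8, -2)              11111111111111111111111111111111

Answer: 4 steps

c: 0,1,2,3,4,5,6,7,8,9,10,11,12,13,14,15,16,17,18,19,20,21,22,23,24,25,26,27,28,29,30,31
b: -2,-2,-2,-2,-2,-2,-2,-2,-2,-2,-2,-2,-2,-2,-2,-2,-2,-2,-2,-2,-2,-2,-2,-2,-2,-2,-2,-2,-2,-2,-2,-2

steps = 4; useful = 128; efficiency = 128/128 = 1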